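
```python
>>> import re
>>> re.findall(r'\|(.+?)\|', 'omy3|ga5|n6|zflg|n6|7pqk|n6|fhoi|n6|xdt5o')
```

['ga5', 'zflg', '7pqk', 'fhoi']

Walking the string: at [4:9] match '|ga5|', group 1 = 'ga5'; at [11:17] match '|zflg|', group 1 = 'zflg'; at [19:25] match '|7pqk|', group 1 = '7pqk'; at [27:33] match '|fhoi|', group 1 = 'fhoi'.
Because there's exactly one group, `findall` drops the full match and keeps group 1 from each hit.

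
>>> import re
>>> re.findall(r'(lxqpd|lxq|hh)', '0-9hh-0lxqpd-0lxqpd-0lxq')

Branches in `(...|...)` are attempted left-to-right; the first branch that allows the whole pattern to succeed is taken.
Because there's exactly one group, `findall` drops the full match and keeps group 1 from each hit.

['hh', 'lxqpd', 'lxqpd', 'lxq']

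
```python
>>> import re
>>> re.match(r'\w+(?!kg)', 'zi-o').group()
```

The negative lookaround is zero-width — it rules out positions where the adjacent text would match, without consuming anything.
`re.match` only tries the pattern at the start of the string.
The match spans [0:2] → 'zi'.

'zi'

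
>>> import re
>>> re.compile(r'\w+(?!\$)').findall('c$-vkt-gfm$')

['vkt', 'gf']

A negative assertion filters positions out without eating any characters.
Matches: at [3:6] → 'vkt'; at [7:9] → 'gf'.
With no groups in the pattern, `findall` gives back each whole match — 2 here.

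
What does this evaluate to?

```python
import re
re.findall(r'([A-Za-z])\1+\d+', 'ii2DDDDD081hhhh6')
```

['i', 'D', 'h']

A backreference is literal: `\1` must see the identical characters the first group matched.
`findall` collects group 1 from each match (3 total).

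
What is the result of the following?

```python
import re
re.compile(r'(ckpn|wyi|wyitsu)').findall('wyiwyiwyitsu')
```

['wyi', 'wyi', 'wyi']

The regex engine tests alternatives in the order written; an earlier branch that matches wins even if a later one would match more.
With a single group, `findall` returns only what that group captured — 3 items.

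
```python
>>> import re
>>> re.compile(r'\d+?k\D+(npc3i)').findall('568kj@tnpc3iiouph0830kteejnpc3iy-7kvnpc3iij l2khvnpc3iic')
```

This matches one or more of a digit (lazy); then the literal 'k', then one or more of a non-digit; then the literal 'n', then a literal 'p', then the literal 'c3i' (captured).
`findall` collects group 1 from each match (4 total).

['npc3i', 'npc3i', 'npc3i', 'npc3i']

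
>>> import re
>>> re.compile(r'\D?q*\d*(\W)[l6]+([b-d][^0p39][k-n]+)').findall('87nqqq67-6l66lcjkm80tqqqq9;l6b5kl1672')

[('-', 'cjkm'), (';', 'b5kl')]

With 2 capturing groups, `findall` returns a 2-tuple per match.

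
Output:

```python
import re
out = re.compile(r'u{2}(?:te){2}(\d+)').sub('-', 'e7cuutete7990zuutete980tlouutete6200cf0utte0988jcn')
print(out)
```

This matches exactly 2 of a literal 'u', then the literal 'te' repeated 2 times; then one or more of a digit (captured).
Matches: at [3:13] → 'uutete7990'; at [14:23] → 'uutete980'; at [26:36] → 'uutete6200'.
`sub` substitutes '-' at each match site.

e7c-z-tlo-cf0utte0988jcn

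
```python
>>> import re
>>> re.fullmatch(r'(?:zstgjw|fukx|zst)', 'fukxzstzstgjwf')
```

For `fullmatch`, every character of the input must be accounted for by the pattern.
Here the pattern can't cover the whole string, so the call returns None.

None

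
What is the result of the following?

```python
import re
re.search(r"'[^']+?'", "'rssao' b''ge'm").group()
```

"'rssao'"

`search` walks the string left to right and returns the first match it finds.
The match spans [0:7] → "'rssao'".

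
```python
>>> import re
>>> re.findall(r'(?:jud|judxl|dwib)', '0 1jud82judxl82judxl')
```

The regex engine tests alternatives in the order written; an earlier branch that matches wins even if a later one would match more.
Scanning left to right: at [3:6] → 'jud'; at [8:11] → 'jud'; at [15:18] → 'jud'.
`findall` yields the raw match text (3 of them) because the pattern has no groups.

['jud', 'jud', 'jud']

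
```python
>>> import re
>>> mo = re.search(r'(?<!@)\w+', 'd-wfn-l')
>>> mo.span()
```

The negative lookahead/lookbehind blocks any match where the forbidden context is present.
`re.search` scans for the first position where the pattern succeeds.
The match spans [0:1] → 'd'.

(0, 1)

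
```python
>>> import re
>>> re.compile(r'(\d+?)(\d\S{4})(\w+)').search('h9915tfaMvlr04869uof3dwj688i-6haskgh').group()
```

This matches one or more of a digit (lazy) (captured); then a digit, then exactly 4 of a non-whitespace character (captured); then one or more of a word character (captured).
The match spans [1:28] → '9915tfaMvlr04869uof3dwj688i'.

'9915tfaMvlr04869uof3dwj688i'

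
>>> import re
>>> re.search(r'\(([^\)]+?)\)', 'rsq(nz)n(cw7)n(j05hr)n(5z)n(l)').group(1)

'nz'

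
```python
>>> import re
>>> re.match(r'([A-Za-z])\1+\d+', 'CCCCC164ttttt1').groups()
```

('C',)

A backreference is literal: `\1` must see the identical characters the first group matched.
With `match`, the pattern is implicitly anchored at the beginning.
The match spans [0:8] → 'CCCCC164'.
Captured: group 1 = 'C'.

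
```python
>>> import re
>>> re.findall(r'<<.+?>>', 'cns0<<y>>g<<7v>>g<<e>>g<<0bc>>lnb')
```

['<<y>>', '<<7v>>', '<<e>>', '<<0bc>>']

A non-greedy quantifier consumes as few characters as it can — just enough that the remainder of the pattern still matches from where it stops; whatever follows it matches normally.
Matches: at [4:9] → '<<y>>'; at [10:16] → '<<7v>>'; at [17:22] → '<<e>>'; at [23:30] → '<<0bc>>'.
Since nothing is captured, `findall` lists the 4 matched substrings directly.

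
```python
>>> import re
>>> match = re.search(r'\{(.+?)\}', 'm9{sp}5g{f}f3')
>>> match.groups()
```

The match spans [2:6] → '{sp}'.
Captured: group 1 = 'sp'.

('sp',)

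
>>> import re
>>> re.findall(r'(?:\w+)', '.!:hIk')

With no groups in the pattern, `findall` gives back each whole match — 1 here.

['hIk']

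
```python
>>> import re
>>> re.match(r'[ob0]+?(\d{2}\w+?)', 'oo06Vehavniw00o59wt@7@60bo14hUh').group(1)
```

This matches one or more of one of [ob0] (lazy); then exactly 2 of a digit, then one or more of a word character (lazy) (captured).
Lazy quantifiers expand one character at a time until the remainder of the pattern can match.
With `match`, the pattern is implicitly anchored at the beginning.
The match spans [0:5] → 'oo06V'.
Captured: group 1 = '06V'.

'06V'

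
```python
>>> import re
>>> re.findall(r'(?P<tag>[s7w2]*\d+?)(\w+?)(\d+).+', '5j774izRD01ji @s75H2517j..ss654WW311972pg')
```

The pattern matches zero or more of one of [s7w2], then one or more of a digit (lazy) (captured as 'tag'); then one or more of a word character (lazy) (captured); then one or more of a digit (captured); then one or more of any character.
Lazy quantifiers expand one character at a time until the remainder of the pattern can match.
Matches: at [0:41] match '5j774izRD01ji @s75H2517j..ss654WW311972pg', groups = ('5', 'j', '774').
`findall` packs the 3 group values into a tuple for every match.

[('5', 'j', '774')]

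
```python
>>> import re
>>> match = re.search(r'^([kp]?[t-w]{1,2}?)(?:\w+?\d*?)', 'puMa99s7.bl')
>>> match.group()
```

Pattern: anchored at the start of the string; then optionally one of [kp], then 1 to 2 of a character in [t-w] (lazy) (captured); then one or more of a word character (lazy), then zero or more of a digit (lazy) (non-capturing group).
The match spans [0:3] → 'puM'.

'puM'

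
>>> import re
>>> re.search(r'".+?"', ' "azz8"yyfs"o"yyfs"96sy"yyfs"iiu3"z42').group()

'"azz8"'

A non-greedy quantifier consumes as few characters as it can — just enough that the remainder of the pattern still matches from where it stops; whatever follows it matches normally.
The match spans [1:7] → '"azz8"'.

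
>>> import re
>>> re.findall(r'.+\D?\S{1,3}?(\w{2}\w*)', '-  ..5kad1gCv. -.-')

['Cv']

The pattern matches one or more of any character, then optionally a non-digit, then 1 to 3 of a non-whitespace character (lazy); then exactly 2 of a word character, then zero or more of a word character (captured).
Walking the string: at [0:13] match '-  ..5kad1gCv', group 1 = 'Cv'.
One capturing group, so `findall` returns just the captured substring from the one match — 1 in all.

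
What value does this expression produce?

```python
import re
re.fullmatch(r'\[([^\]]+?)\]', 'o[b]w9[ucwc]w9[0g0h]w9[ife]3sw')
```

`fullmatch` succeeds only if the pattern covers the string from start to end.
Here the string isn't matched end-to-end, so the call returns None.

None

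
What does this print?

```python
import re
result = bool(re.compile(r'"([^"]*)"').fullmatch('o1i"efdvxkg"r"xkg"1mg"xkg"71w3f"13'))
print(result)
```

False

`fullmatch` succeeds only if the pattern covers the string from start to end.
Here there's no way to consume every character, so the call returns None, and `bool(None)` is False.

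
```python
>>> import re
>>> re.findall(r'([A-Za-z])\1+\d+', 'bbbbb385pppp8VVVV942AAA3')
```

`\1` has to match the exact text group 1 already captured.
With a single group, `findall` returns only what that group captured — 4 items.

['b', 'p', 'V', 'A']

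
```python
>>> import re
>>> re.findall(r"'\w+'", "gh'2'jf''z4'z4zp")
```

["'2'", "'z4'"]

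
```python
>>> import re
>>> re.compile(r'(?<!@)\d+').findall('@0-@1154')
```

['154']

A negative assertion filters positions out without eating any characters.
With no groups in the pattern, `findall` gives back each whole match — 1 here.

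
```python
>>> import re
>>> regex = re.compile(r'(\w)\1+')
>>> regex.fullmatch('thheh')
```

None

`re.fullmatch` requires the pattern to consume the entire string.
Here there's no way to consume every character, so the call returns None.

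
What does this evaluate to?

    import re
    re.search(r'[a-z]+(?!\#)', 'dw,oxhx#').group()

'dw'

`(?!…)`/`(?<!…)` only lets a position through if the neighbouring text does NOT match; no characters are consumed.
Unlike `match`, `search` isn't anchored — it looks for the pattern anywhere in the string.
The match spans [0:2] → 'dw'.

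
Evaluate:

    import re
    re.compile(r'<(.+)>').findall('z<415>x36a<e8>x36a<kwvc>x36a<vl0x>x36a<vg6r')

`findall` collects group 1 from the one match (1 total).

['415>x36a<e8>x36a<kwvc>x36a<vl0x']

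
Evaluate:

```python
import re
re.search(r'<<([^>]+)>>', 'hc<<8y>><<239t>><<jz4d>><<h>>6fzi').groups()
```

The match spans [2:8] → '<<8y>>'.
Captured: group 1 = '8y'.

('8y',)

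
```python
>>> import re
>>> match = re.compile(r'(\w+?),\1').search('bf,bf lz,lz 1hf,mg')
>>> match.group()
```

`\1` has to match the exact text group 1 already captured.
The match spans [0:5] → 'bf,bf'.

'bf,bf'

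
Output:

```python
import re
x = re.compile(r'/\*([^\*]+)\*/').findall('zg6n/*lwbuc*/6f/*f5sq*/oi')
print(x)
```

['lwbuc', 'f5sq']

Walking the string: at [4:13] match '/*lwbuc*/', group 1 = 'lwbuc'; at [15:23] match '/*f5sq*/', group 1 = 'f5sq'.
`findall` collects group 1 from each match (2 total).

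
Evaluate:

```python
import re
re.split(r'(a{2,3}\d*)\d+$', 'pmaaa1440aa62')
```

Pattern: 2 to 3 of the literal 'a', then zero or more of a digit (captured); then one or more of a digit; then anchored at the end.
Matches to split on: at [9:13] → 'aa62'.
The group in the pattern means `split` returns the separators' captures alongside the pieces.

['pmaaa1440', 'aa6', '']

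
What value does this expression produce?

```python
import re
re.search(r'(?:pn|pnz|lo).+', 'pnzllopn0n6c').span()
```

`re.search` tries every starting position until one works.
The match spans [0:12] → 'pnzllopn0n6c'.

(0, 12)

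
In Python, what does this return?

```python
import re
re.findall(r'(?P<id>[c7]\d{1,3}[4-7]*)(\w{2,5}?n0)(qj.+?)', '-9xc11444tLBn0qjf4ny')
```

A non-greedy quantifier consumes as few characters as it can — just enough that the remainder of the pattern still matches from where it stops; whatever follows it matches normally.
Multiple groups make `findall` return tuples — one 3-tuple for the one match.

[('c11444', 'tLBn0', 'qjf')]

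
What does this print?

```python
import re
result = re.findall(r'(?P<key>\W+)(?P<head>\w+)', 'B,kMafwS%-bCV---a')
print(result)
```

This matches one or more of a non-word character (captured as 'key'); then one or more of a word character (captured as 'head').
With 2 capturing groups, `findall` returns a 2-tuple per match.

[(',', 'kMafwS'), ('%-', 'bCV'), ('---', 'a')]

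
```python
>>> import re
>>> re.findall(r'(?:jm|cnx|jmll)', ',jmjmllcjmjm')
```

['jm', 'jm', 'jm', 'jm']

Alternation isn't longest-match — the leftmost alternative that fits at this position is chosen.
`findall` yields the raw match text (4 of them) because the pattern has no groups.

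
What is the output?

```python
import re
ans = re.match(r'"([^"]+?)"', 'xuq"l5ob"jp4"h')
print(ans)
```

`match` is anchored at position 0; if the pattern doesn't fit there, it returns None.
Here the pattern fails at index 0, so the call returns None.

None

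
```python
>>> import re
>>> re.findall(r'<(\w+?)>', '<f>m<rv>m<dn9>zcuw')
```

Scanning left to right: at [0:3] match '<f>', group 1 = 'f'; at [4:8] match '<rv>', group 1 = 'rv'; at [9:14] match '<dn9>', group 1 = 'dn9'.
Because there's exactly one group, `findall` drops the full match and keeps group 1 from each hit.

['f', 'rv', 'dn9']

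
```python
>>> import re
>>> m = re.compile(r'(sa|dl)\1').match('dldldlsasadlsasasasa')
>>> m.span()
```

(0, 4)

A backreference is literal: `\1` must see the identical characters the first group matched.
`re.match` won't scan ahead — the pattern has to work from the very first character.
The match spans [0:4] → 'dldl'.
Captured: group 1 = 'dl'.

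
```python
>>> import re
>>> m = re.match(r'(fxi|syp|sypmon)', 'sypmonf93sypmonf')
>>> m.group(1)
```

'syp'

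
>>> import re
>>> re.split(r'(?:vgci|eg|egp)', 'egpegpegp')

['', 'p', 'p', 'p']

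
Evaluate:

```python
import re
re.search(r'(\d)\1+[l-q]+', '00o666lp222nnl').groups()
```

('0',)

`\1` is not a pattern — it's the concrete string captured by group 1, re-applied verbatim.
`re.search` tries every starting position until one works.
The match spans [0:3] → '00o'.
Captured: group 1 = '0'.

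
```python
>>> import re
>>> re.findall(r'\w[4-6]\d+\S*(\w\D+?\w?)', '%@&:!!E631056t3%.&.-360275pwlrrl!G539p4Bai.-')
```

This matches a word character; then a character in [4-6], then one or more of a digit, then zero or more of a non-whitespace character; then a word character, then one or more of a non-digit (lazy), then optionally a word character (captured).
A non-greedy quantifier consumes as few characters as it can — just enough that the remainder of the pattern still matches from where it stops; whatever follows it matches normally.
Scanning left to right: at [6:43] match 'E631056t3%.&.-360275pwlrrl!G539p4Bai.', group 1 = 'i.'.
Because there's exactly one group, `findall` drops the full match and keeps group 1 from the one hit.

['i.']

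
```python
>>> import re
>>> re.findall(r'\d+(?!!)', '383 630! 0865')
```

The negative lookaround is zero-width — it rules out positions where the adjacent text would match, without consuming anything.
Scanning left to right: at [0:3] → '383'; at [4:6] → '63'; at [9:13] → '0865'.
`findall` yields the raw match text (3 of them) because the pattern has no groups.

['383', '63', '0865']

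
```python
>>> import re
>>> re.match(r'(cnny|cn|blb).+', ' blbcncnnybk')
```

None

With `match`, the pattern is implicitly anchored at the beginning.
Here the pattern fails at index 0, so the call returns None.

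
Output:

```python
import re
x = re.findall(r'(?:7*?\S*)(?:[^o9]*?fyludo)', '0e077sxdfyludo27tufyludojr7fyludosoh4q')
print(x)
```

The pattern matches zero or more of the literal '7' (lazy), then zero or more of a non-whitespace character (non-capturing group); then zero or more of any character except [o9] (lazy), then the literal 'fyl', then the literal 'udo' (non-capturing group).
Matches: at [0:33] → '0e077sxdfyludo27tufyludojr7fyludo'.
Since nothing is captured, `findall` lists the 1 matched substring directly.

['0e077sxdfyludo27tufyludojr7fyludo']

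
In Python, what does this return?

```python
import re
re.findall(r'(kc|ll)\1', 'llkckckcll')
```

['kc']

The backreference `\1` re-matches whatever the first group consumed, character for character.
One capturing group, so `findall` returns just the captured substring from the one match — 1 in all.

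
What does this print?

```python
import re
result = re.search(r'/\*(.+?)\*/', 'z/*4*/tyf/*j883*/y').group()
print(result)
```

/*4*/

With the lazy modifier that quantifier settles for the fewest repetitions that let the rest of the pattern succeed (the atoms after it are unaffected and can still be greedy).
The match spans [1:6] → '/*4*/'.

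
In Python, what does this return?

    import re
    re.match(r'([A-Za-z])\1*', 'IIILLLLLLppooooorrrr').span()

With `match`, the pattern is implicitly anchored at the beginning.
The match spans [0:3] → 'III'.

(0, 3)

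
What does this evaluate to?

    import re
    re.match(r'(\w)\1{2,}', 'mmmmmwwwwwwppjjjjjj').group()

A backreference is literal: `\1` must see the identical characters the first group matched.
`re.match` only tries the pattern at the start of the string.
The match spans [0:5] → 'mmmmm'.
Captured: group 1 = 'm'.

'mmmmm'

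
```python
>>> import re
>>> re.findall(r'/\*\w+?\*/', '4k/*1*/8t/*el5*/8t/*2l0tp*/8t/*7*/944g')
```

['/*1*/', '/*el5*/', '/*2l0tp*/', '/*7*/']

Scanning left to right: at [2:7] → '/*1*/'; at [9:16] → '/*el5*/'; at [18:27] → '/*2l0tp*/'; at [29:34] → '/*7*/'.
No capturing groups, so `findall` returns the 4 full match strings.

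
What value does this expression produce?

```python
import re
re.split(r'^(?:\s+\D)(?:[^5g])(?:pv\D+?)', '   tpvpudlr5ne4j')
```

Each match becomes a cut point; 2 segments remain.

['', 'udlr5ne4j']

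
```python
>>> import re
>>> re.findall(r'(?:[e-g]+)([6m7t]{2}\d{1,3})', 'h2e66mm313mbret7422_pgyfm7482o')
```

['t7422', 'm7482']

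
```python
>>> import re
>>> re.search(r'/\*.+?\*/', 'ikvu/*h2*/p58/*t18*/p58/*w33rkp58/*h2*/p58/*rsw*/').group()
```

'/*h2*/'

A `+?`/`*?`/`{m,n}?` starts at its minimum and grows only as far as needed for what follows to match.
Unlike `match`, `search` isn't anchored — it looks for the pattern anywhere in the string.
The match spans [4:10] → '/*h2*/'.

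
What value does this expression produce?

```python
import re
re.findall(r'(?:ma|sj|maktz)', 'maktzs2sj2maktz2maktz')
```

The regex engine tests alternatives in the order written; an earlier branch that matches wins even if a later one would match more.
No capturing groups, so `findall` returns the 4 full match strings.

['ma', 'sj', 'ma', 'ma']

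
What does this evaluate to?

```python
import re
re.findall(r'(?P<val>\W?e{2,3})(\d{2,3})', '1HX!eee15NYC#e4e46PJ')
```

[('!eee', '15')]

Pattern: optionally a non-word character, then 2 to 3 of the literal 'e' (captured as 'val'); then 2 to 3 of a digit (captured).
Matches: at [3:9] match '!eee15', groups = ('!eee', '15').
With 2 capturing groups, `findall` returns a 2-tuple per match.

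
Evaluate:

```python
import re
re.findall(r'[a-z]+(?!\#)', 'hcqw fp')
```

['hcqw', 'fp']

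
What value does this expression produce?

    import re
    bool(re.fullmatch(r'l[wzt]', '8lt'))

False

This matches a literal 'l'; then one of [wzt].
`fullmatch` succeeds only if the pattern covers the string from start to end.
Here there's no way to consume every character, so the call returns None, and `bool(None)` is False.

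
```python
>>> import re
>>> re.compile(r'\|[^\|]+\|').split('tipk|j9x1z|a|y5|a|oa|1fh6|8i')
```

Matches to split on: at [4:11] → '|j9x1z|'; at [12:16] → '|y5|'; at [17:21] → '|oa|'.
`split` removes every match and returns the 4 fragments in between.

['tipk', 'a', 'a', '1fh6|8i']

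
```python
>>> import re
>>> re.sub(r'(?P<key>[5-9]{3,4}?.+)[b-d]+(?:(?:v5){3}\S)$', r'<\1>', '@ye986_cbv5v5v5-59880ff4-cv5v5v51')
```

'@ye<986_cbv5v5v5-59880ff4->'

Each match is replaced using the text its own group 1 captured.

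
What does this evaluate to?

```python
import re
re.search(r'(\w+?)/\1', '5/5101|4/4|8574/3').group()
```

'5/5'

`\1` has to match the exact text group 1 already captured.
The match spans [0:3] → '5/5'.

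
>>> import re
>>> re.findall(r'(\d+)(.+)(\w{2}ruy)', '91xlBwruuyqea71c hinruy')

Pattern: one or more of a digit (captured); then one or more of any character (captured); then exactly 2 of a word character, then the literal 'ruy' (captured).
Walking the string: at [0:23] match '91xlBwruuyqea71c hinruy', groups = ('91', 'xlBwruuyqea71c h', 'inruy').
With 3 capturing groups, `findall` returns a 3-tuple per match.

[('91', 'xlBwruuyqea71c h', 'inruy')]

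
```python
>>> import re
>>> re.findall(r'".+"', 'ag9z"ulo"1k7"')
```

Walking the string: at [4:13] → '"ulo"1k7"'.
Since nothing is captured, `findall` lists the 1 matched substring directly.

['"ulo"1k7"']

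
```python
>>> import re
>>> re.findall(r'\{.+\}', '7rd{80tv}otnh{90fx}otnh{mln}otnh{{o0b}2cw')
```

`findall` yields the raw match text (1 of them) because the pattern has no groups.

['{80tv}otnh{90fx}otnh{mln}otnh{{o0b}']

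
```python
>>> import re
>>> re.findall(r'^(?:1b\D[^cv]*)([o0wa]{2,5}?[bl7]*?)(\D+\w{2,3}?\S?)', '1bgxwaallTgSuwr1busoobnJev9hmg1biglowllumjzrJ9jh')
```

[('oo', 'bnJev9hm')]

With the lazy modifier that quantifier settles for the fewest repetitions that let the rest of the pattern succeed (the atoms after it are unaffected and can still be greedy).
2 groups means the one result is a tuple of 2 captured strings — 1 here.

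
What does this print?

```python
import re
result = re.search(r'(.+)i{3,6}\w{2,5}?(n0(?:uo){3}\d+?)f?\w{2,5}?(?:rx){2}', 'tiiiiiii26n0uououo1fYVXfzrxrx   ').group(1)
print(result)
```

tiiii

The match spans [0:29] → 'tiiiiiii26n0uououo1fYVXfzrxrx'.
Captured: group 1 = 'tiiii', group 2 = 'n0uououo1'.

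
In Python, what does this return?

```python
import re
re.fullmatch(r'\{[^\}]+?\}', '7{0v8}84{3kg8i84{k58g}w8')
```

None

`re.fullmatch` is like wrapping the pattern in `^…$` (in single-line mode).
Here the pattern can't cover the whole string, so the call returns None.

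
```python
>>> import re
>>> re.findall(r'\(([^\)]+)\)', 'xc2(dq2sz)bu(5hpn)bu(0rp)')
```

['dq2sz', '5hpn', '0rp']

Matches: at [3:10] match '(dq2sz)', group 1 = 'dq2sz'; at [12:18] match '(5hpn)', group 1 = '5hpn'; at [20:25] match '(0rp)', group 1 = '0rp'.
With a single group, `findall` returns only what that group captured — 3 items.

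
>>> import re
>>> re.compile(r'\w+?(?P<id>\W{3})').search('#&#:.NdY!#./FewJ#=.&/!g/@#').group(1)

This matches one or more of a word character (lazy); then exactly 3 of a non-word character (captured as 'id').
`search` walks the string left to right and returns the first match it finds.
The match spans [5:11] → 'NdY!#.'.
Captured: group 1 = '!#.'.

'!#.'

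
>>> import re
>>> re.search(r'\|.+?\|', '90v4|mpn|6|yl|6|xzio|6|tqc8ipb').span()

(4, 9)

`re.search` tries every starting position until one works.
The match spans [4:9] → '|mpn|'.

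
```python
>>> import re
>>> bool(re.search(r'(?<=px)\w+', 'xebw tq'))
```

False

Lookahead/lookbehind check context without consuming it, so the matched span excludes the asserted characters.
`re.search` tries every starting position until one works.
Here no position works, so the call returns None, and `bool(None)` is False.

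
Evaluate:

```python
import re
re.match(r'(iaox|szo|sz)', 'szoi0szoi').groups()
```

The match spans [0:3] → 'szo'.
Captured: group 1 = 'szo'.

('szo',)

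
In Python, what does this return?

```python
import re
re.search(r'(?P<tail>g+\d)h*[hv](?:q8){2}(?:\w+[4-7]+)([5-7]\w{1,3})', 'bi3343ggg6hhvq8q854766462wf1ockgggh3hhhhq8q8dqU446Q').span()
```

(6, 51)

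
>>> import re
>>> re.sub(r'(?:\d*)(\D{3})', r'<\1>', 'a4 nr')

This matches zero or more of a digit (non-capturing group); then exactly 3 of a non-digit (captured).
The replacement refers to a captured group, so each match is rewritten using its own captured text.

'a< nr>'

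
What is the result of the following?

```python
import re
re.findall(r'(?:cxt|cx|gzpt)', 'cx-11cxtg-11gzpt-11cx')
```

['cx', 'cxt', 'gzpt', 'cx']

`|` is ordered: at each position the engine commits to the first alternative that works.
Matches: at [0:2] → 'cx'; at [5:8] → 'cxt'; at [12:16] → 'gzpt'; at [19:21] → 'cx'.
Since nothing is captured, `findall` lists the 4 matched substrings directly.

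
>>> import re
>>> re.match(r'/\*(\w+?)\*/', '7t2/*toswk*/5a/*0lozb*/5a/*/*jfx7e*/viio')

`re.match` won't scan ahead — the pattern has to work from the very first character.
Here position 0 doesn't satisfy it, so the call returns None.

None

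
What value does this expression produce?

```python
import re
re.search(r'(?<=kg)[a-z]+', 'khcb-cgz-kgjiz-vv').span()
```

(11, 14)

The lookaround is zero-width — it requires the adjacent text to match without consuming it, so the asserted text isn't part of the match.
The match spans [11:14] → 'jiz'.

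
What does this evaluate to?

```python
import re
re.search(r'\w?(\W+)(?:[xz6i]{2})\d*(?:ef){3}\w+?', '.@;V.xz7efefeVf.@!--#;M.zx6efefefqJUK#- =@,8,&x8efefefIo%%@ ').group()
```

Pattern: optionally a word character; then one or more of a non-word character (captured); then exactly 2 of one of [xz6i] (non-capturing group); then zero or more of a digit; then the literal 'ef' repeated 3 times, then one or more of a word character (lazy).
`re.search` tries every starting position until one works.
The match spans [22:34] → 'M.zx6efefefq'.
Captured: group 1 = '.'.

'M.zx6efefefq'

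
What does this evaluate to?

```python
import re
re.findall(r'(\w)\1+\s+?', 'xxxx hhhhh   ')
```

`\1` is not a pattern — it's the concrete string captured by group 1, re-applied verbatim.
`findall` collects group 1 from each match (2 total).

['x', 'h']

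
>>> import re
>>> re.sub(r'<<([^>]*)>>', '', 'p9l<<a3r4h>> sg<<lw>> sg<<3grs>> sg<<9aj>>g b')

'p9l sg sg sgg b'

Matches: at [3:12] → '<<a3r4h>>'; at [15:21] → '<<lw>>'; at [24:32] → '<<3grs>>'; at [35:42] → '<<9aj>>'.
`sub` substitutes '' at each match site.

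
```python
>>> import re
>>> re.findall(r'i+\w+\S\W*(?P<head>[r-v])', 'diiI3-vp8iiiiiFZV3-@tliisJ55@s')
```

This matches one or more of a literal 'i', then one or more of a word character; then a non-whitespace character, then zero or more of a non-word character; then a character in [r-v] (captured as 'head').
Scanning left to right: at [1:7] match 'iiI3-v', group 1 = 'v'; at [9:21] match 'iiiiiFZV3-@t', group 1 = 't'; at [22:30] match 'iisJ55@s', group 1 = 's'.
`findall` collects group 1 from each match (3 total).

['v', 't', 's']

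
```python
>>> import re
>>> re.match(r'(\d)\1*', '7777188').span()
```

(0, 4)

With `match`, the pattern is implicitly anchored at the beginning.
The match spans [0:4] → '7777'.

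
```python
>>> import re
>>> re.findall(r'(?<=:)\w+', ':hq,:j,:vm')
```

Because the assertion is zero-width, the text it checks is not consumed and won't appear in the result.
No capturing groups, so `findall` returns the 3 full match strings.

['hq', 'j', 'vm']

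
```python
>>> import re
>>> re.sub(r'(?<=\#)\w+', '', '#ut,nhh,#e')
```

'#,nhh,#'

The positive lookaround only admits positions where the adjacent text matches; those characters stay outside the span.
Matches: at [1:3] → 'ut'; at [9:10] → 'e'.
Every occurrence is swapped for ''.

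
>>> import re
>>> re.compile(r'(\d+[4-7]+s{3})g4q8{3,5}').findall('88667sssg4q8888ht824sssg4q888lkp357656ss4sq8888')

This matches one or more of a digit, then one or more of a character in [4-7], then exactly 3 of the literal 's' (captured); then the literal 'g4q', then 3 to 5 of a literal '8'.
With a single group, `findall` returns only what that group captured — 2 items.

['88667sss', '824sss']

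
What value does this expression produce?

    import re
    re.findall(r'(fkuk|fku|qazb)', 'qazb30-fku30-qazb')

Scanning left to right: at [0:4] match 'qazb', group 1 = 'qazb'; at [7:10] match 'fku', group 1 = 'fku'; at [13:17] match 'qazb', group 1 = 'qazb'.
With a single group, `findall` returns only what that group captured — 3 items.

['qazb', 'fku', 'qazb']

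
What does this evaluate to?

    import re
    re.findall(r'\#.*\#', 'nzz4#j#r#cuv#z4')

['#j#r#cuv#']

Since nothing is captured, `findall` lists the 1 matched substring directly.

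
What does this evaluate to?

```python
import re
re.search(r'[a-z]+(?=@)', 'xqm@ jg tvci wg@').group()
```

'xqm'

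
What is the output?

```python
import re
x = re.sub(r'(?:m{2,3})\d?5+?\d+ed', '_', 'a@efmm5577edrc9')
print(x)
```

a@ef_rc9

Pattern: 2 to 3 of a literal 'm' (non-capturing group); then optionally a digit, then one or more of the literal '5' (lazy); then one or more of a digit, then the literal 'ed'.
`sub` substitutes '_' at each match site.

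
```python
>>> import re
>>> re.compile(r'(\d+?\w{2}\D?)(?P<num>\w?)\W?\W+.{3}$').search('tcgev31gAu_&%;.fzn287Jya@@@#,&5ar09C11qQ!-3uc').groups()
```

('11qQ', '')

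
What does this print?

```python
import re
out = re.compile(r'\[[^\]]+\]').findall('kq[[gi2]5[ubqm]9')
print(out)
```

['[[gi2]', '[ubqm]']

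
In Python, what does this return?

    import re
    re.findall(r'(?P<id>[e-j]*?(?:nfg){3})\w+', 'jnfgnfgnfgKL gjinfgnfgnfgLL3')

['jnfgnfgnfg', 'gjinfgnfgnfg']

Pattern: zero or more of a character in [e-j] (lazy), then the literal 'nfg' repeated 3 times (captured as 'id'); then one or more of a word character.
Walking the string: at [0:12] match 'jnfgnfgnfgKL', group 1 = 'jnfgnfgnfg'; at [13:28] match 'gjinfgnfgnfgLL3', group 1 = 'gjinfgnfgnfg'.
One capturing group, so `findall` returns just the captured substring from each match — 2 in all.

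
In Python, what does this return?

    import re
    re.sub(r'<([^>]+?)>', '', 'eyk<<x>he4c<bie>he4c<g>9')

Every occurrence is swapped for ''.

'eykhe4che4c9'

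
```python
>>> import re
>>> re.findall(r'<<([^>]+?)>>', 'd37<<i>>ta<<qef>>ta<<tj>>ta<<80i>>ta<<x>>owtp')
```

Because there's exactly one group, `findall` drops the full match and keeps group 1 from each hit.

['i', 'qef', 'tj', '80i', 'x']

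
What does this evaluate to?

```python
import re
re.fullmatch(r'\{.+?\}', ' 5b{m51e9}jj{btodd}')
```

`re.fullmatch` is like wrapping the pattern in `^…$` (in single-line mode).
Here the string isn't matched end-to-end, so the call returns None.

None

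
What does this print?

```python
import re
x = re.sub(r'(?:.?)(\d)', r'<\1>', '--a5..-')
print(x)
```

`\1` in the replacement pulls in group 1's text for each match.

--<5>..-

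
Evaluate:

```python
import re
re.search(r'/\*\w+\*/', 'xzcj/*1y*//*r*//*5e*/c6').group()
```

'/*1y*/'

The match spans [4:10] → '/*1y*/'.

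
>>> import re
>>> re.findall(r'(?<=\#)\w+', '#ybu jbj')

['ybu']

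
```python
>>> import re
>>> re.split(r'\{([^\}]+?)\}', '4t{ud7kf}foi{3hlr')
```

['4t', 'ud7kf', 'foi{3hlr']

The group in the pattern means `split` returns the separators' captures alongside the pieces.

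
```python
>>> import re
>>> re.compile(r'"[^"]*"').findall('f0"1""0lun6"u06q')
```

['"1"', '"0lun6"']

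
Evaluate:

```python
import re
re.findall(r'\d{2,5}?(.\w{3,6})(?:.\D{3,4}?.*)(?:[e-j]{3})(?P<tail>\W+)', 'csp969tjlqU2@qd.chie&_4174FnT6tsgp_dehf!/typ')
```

Pattern: 2 to 5 of a digit (lazy); then any character, then 3 to 6 of a word character (captured); then any character, then 3 to 4 of a non-digit (lazy), then zero or more of any character (non-capturing group); then exactly 3 of a character in [e-j] (non-capturing group); then one or more of a non-word character (captured as 'tail').
Lazy quantifiers expand one character at a time until the remainder of the pattern can match.
Scanning left to right: at [3:41] match '969tjlqU2@qd.chie&_4174FnT6tsgp_dehf!/', groups = ('9tjlqU2', '!/').
With 2 capturing groups, `findall` returns a 2-tuple per match.

[('9tjlqU2', '!/')]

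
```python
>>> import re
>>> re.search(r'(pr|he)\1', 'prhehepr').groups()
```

('he',)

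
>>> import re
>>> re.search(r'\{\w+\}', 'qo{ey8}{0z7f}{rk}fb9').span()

The match spans [2:7] → '{ey8}'.

(2, 7)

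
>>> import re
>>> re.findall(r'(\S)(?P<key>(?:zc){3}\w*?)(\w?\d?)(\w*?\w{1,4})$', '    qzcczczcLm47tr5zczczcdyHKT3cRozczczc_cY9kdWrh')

The pattern matches a non-whitespace character (captured); then the literal 'zc' repeated 3 times, then zero or more of a word character (lazy) (captured as 'key'); then optionally a word character, then optionally a digit (captured); then zero or more of a word character (lazy), then 1 to 4 of a word character (captured); then anchored at the end.
`findall` packs the 4 group values into a tuple for every match.

[('5', 'zczczc', 'd', 'yHKT3cRozczczc_cY9kdWrh')]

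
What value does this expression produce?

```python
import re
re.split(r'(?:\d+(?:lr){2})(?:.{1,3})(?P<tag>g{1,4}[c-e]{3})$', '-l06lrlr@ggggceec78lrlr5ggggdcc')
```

['-l06lrlr@ggggceec', 'ggdcc', '']

This matches one or more of a digit, then the literal 'lr' repeated 2 times (non-capturing group); then 1 to 3 of any character (non-capturing group); then 1 to 4 of a literal 'g', then exactly 3 of a character in [c-e] (captured as 'tag'); then anchored at the end.
Matches to split on: at [17:31] → '78lrlr5ggggdcc'.
Because the pattern has a capturing group, `split` also inserts each captured text between the pieces.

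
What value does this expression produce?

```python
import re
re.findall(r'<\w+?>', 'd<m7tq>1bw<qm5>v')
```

['<m7tq>', '<qm5>']

`findall` yields the raw match text (2 of them) because the pattern has no groups.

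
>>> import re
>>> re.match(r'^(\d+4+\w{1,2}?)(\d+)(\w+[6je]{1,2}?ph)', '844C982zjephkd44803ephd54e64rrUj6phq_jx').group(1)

Pattern: anchored at the start of the string; then one or more of a digit, then one or more of the literal '4', then 1 to 2 of a word character (lazy) (captured); then one or more of a digit (captured); then one or more of a word character, then 1 to 2 of one of [6je] (lazy), then the literal 'ph' (captured).
With `match`, the pattern is implicitly anchored at the beginning.
The match spans [0:35] → '844C982zjephkd44803ephd54e64rrUj6ph'.
Captured: group 1 = '844C', group 2 = '982', group 3 = 'zjephkd44803ephd54e64rrUj6ph'.

'844C'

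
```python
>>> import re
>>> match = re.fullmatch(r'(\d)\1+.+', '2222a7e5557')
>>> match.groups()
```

The match spans [0:11] → '2222a7e5557'.
Captured: group 1 = '2'.

('2',)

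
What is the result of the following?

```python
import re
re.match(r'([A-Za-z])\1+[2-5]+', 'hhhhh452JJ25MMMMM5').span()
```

(0, 8)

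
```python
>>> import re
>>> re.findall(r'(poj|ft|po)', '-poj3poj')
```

Branches in `(...|...)` are attempted left-to-right; the first branch that allows the whole pattern to succeed is taken.
With a single group, `findall` returns only what that group captured — 2 items.

['poj', 'poj']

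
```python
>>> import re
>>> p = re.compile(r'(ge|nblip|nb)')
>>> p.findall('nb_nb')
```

['nb', 'nb']

Scanning left to right: at [0:2] match 'nb', group 1 = 'nb'; at [3:5] match 'nb', group 1 = 'nb'.
`findall` collects group 1 from each match (2 total).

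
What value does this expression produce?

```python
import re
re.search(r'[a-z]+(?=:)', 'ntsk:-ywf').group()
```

'ntsk'

Lookahead/lookbehind check context without consuming it, so the matched span excludes the asserted characters.
The match spans [0:4] → 'ntsk'.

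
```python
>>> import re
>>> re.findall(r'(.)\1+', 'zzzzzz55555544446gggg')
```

After group 1 captures some text, `\1` only succeeds where that same text appears again.
Because there's exactly one group, `findall` drops the full match and keeps group 1 from each hit.

['z', '5', '4', 'g']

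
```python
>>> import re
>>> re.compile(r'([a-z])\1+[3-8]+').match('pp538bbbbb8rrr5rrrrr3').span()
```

(0, 5)

`\1` has to match the exact text group 1 already captured.
`re.match` won't scan ahead — the pattern has to work from the very first character.
The match spans [0:5] → 'pp538'.
Captured: group 1 = 'p'.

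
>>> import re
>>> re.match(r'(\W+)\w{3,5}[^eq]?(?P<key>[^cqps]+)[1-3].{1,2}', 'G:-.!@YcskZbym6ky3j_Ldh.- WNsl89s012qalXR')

This matches one or more of a non-word character (captured); then 3 to 5 of a word character, then optionally any character except [eq]; then one or more of any character except [cqps] (captured as 'key'); then a character in [1-3], then 1 to 2 of any character.
With `match`, the pattern is implicitly anchored at the beginning.
Here the string doesn't start with a match, so the call returns None.

None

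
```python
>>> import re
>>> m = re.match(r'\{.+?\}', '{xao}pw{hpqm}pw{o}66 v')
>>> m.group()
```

`re.match` won't scan ahead — the pattern has to work from the very first character.
The match spans [0:5] → '{xao}'.

'{xao}'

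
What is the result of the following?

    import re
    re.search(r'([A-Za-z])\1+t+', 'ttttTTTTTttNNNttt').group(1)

't'

The match spans [0:4] → 'tttt'.
Captured: group 1 = 't'.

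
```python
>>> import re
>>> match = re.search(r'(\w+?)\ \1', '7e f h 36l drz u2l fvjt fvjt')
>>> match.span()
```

A backreference is literal: `\1` must see the identical characters the first group matched.
The match spans [19:28] → 'fvjt fvjt'.

(19, 28)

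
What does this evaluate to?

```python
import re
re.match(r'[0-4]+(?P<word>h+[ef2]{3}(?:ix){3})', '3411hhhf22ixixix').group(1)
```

'hhhf22ixixix'

Pattern: one or more of a character in [0-4]; then one or more of a literal 'h', then exactly 3 of one of [ef2], then the literal 'ix' repeated 3 times (captured as 'word').
With `match`, the pattern is implicitly anchored at the beginning.
The match spans [0:16] → '3411hhhf22ixixix'.
Captured: group 1 = 'hhhf22ixixix'.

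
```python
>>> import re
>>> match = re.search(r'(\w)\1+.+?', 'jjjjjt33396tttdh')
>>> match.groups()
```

('j',)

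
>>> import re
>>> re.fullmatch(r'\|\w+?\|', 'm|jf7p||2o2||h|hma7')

None

`fullmatch` succeeds only if the pattern covers the string from start to end.
Here the pattern can't cover the whole string, so the call returns None.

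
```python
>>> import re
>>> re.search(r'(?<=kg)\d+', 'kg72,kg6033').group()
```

'72'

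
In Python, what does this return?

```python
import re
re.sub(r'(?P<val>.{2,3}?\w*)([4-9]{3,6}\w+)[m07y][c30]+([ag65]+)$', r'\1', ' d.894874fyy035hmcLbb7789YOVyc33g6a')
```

' d.894874fyy035hmcLbb7'

`\1` in the replacement pulls in group 1's text for each match.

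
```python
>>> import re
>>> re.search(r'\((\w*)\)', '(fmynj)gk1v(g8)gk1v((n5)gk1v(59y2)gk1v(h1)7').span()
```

(0, 7)

`re.search` tries every starting position until one works.
The match spans [0:7] → '(fmynj)'.
Captured: group 1 = 'fmynj'.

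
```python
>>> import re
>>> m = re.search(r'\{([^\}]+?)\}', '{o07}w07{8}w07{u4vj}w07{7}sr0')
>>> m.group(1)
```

The match spans [0:5] → '{o07}'.
Captured: group 1 = 'o07'.

'o07'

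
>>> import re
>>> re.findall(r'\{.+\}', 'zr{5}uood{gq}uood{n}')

No capturing groups, so `findall` returns the 1 full match string.

['{5}uood{gq}uood{n}']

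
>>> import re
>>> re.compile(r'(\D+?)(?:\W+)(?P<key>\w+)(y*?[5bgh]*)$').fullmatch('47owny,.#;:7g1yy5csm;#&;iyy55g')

`re.fullmatch` requires the pattern to consume the entire string.
Here the string isn't matched end-to-end, so the call returns None.

None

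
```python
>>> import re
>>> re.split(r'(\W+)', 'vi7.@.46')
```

The pattern matches one or more of a non-word character (captured).
Matches to split on: at [3:6] → '.@.'.
The group in the pattern means `split` returns the separators' captures alongside the pieces.

['vi7', '.@.', '46']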